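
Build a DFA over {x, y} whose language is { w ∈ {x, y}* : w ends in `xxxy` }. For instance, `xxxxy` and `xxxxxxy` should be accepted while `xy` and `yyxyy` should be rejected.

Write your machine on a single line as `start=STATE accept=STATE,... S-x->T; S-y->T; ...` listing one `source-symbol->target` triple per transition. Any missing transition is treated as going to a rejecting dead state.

start=S0; accept=S4; S0-x->S1; S0-y->S0; S1-x->S2; S1-y->S0; S2-x->S3; S2-y->S0; S3-x->S3; S3-y->S4; S4-x->S1; S4-y->S0

Let each state record the length of the longest suffix of the input read so far that is also a prefix of `xxxy`. S1 means the last symbol is `x`; S2 means the last 2 symbols are `xx`; S3 means the last 3 symbols are `xxx`; S4 means the last 4 symbols are `xxxy`. Accept only at S4, where the string currently ends in `xxxy`.
A 5-state machine:
        x   y  
>  S0   S1  S0 
   S1   S2  S0 
   S2   S3  S0 
   S3   S3  S4 
 * S4   S1  S0 
(> = start, * = accepting)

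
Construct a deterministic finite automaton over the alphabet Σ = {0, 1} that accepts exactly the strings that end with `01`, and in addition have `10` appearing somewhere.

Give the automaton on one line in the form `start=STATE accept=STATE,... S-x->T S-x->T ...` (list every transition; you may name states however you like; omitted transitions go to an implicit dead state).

start=s0 accept=s5 s0-0->s1 s0-1->s2 s1-0->s1 s1-1->s3 s2-0->s4 s2-1->s2 s3-0->s4 s3-1->s2 s4-0->s4 s4-1->s5 s5-0->s4 s5-1->s6 s6-0->s4 s6-1->s6

Handle the two conditions separately and then intersect. One (3 states) tracks how much of the suffix `01` has currently been matched; the other (3 states) tracks whether and how much of `10` has been seen. Each combined state is a pair, one component from each; accept when both components accept.
7 states suffice.
        0   1  
>  s0   s1  s2 
   s1   s1  s3 
   s2   s4  s2 
   s3   s4  s2 
   s4   s4  s5 
 * s5   s4  s6 
   s6   s4  s6 
(> = start, * = accepting)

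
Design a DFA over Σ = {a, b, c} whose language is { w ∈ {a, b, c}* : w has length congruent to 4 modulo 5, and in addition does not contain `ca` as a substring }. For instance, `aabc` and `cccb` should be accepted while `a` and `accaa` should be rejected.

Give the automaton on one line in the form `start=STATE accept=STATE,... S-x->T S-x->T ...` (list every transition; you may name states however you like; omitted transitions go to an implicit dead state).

Run two small machines in parallel and take their product. The first has 5 states tracking the input length modulo 5; the second has 3 states tracking partial matches of the forbidden pattern `ca`. A product state is a pair (one from each), accepting exactly when both do.
          a    b    c  
>  q0     q1   q1   q2 
   q1     q3   q3   q4 
   q2     q5   q3   q4 
   q3     q6   q6   q7 
   q4     q8   q6   q7 
   q5     q8   q8   q8 
   q6     q9   q9  q10 
   q7    q11   q9  q10 
   q8    q11  q11  q11 
 * q9     q0   q0  q12 
 * q10   q13   q0  q12 
   q11   q13  q13  q13 
   q12   q14   q1   q2 
   q13   q14  q14  q14 
   q14    q5   q5   q5 
(> = start, * = accepting)

start=q0 accept=q9,q10 q0-a->q1 q0-b->q1 q0-c->q2 q1-a->q3 q1-b->q3 q1-c->q4 q2-a->q5 q2-b->q3 q2-c->q4 q3-a->q6 q3-b->q6 q3-c->q7 q4-a->q8 q4-b->q6 q4-c->q7 q5-a->q8 q5-b->q8 q5-c->q8 q6-a->q9 q6-b->q9 q6-c->q10 q7-a->q11 q7-b->q9 q7-c->q10 q8-a->q11 q8-b->q11 q8-c->q11 q9-a->q0 q9-b->q0 q9-c->q12 q10-a->q13 q10-b->q0 q10-c->q12 q11-a->q13 q11-b->q13 q11-c->q13 q12-a->q14 q12-b->q1 q12-c->q2 q13-a->q14 q13-b->q14 q13-c->q14 q14-a->q5 q14-b->q5 q14-c->q5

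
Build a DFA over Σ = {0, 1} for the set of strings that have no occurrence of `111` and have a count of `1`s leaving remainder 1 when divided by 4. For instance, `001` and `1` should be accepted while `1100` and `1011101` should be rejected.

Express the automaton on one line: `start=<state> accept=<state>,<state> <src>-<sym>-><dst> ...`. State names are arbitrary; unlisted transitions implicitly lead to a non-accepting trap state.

Build one automaton per condition and run them in lockstep. One (4 states) tracks partial matches of the forbidden pattern `111`; the other (4 states) tracks the count of `1`s modulo 4. Each combined state is a pair, one component from each; accept when both components accept.
With 16 states:
       0  1 
>  A   A  B 
 * B   C  D 
 * C   C  E 
   D   F  G 
   E   F  H 
   F   F  I 
   G   G  J 
   H   K  J 
   I   K  L 
   J   J  M 
   K   K  N 
   L   A  M 
   M   M  O 
   N   A  P 
   O   O  G 
 * P   C  O 
(> = start, * = accepting)

start=A accept=B,C,P A-0->A A-1->B B-0->C B-1->D C-0->C C-1->E D-0->F D-1->G E-0->F E-1->H F-0->F F-1->I G-0->G G-1->J H-0->K H-1->J I-0->K I-1->L J-0->J J-1->M K-0->K K-1->N L-0->A L-1->M M-0->M M-1->O N-0->A N-1->P O-0->O O-1->G P-0->C P-1->O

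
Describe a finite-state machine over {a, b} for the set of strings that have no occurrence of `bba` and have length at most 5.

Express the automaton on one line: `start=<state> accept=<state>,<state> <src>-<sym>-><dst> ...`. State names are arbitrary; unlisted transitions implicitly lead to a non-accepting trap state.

start=s0 accept=s0,s1,s2,s3,s4,s5,s6,s7,s8,s10,s11,s12,s14,s15,s16 s0-a->s1 s0-b->s2 s1-a->s3 s1-b->s4 s2-a->s3 s2-b->s5 s3-a->s6 s3-b->s7 s4-a->s6 s4-b->s8 s5-a->s9 s5-b->s8 s6-a->s10 s6-b->s11 s7-a->s10 s7-b->s12 s8-a->s13 s8-b->s12 s9-a->s13 s9-b->s13 s10-a->s14 s10-b->s15 s11-a->s14 s11-b->s16 s12-a->s17 s12-b->s16 s13-a->s17 s13-b->s17 s14-a->s18 s14-b->s19 s15-a->s18 s15-b->s20 s16-a->s21 s16-b->s20 s17-a->s21 s17-b->s21 s18-a->s18 s18-b->s19 s19-a->s18 s19-b->s20 s20-a->s21 s20-b->s20 s21-a->s21 s21-b->s21

Handle the two conditions separately and then intersect. The first has 4 states tracking partial matches of the forbidden pattern `bba`; the second has 7 states tracking the input length, saturating at 6. A product state is a pair (one from each), accepting exactly when both do.
          a    b  
>* s0     s1   s2 
 * s1     s3   s4 
 * s2     s3   s5 
 * s3     s6   s7 
 * s4     s6   s8 
 * s5     s9   s8 
 * s6    s10  s11 
 * s7    s10  s12 
 * s8    s13  s12 
   s9    s13  s13 
 * s10   s14  s15 
 * s11   s14  s16 
 * s12   s17  s16 
   s13   s17  s17 
 * s14   s18  s19 
 * s15   s18  s20 
 * s16   s21  s20 
   s17   s21  s21 
   s18   s18  s19 
   s19   s18  s20 
   s20   s21  s20 
   s21   s21  s21 
(> = start, * = accepting)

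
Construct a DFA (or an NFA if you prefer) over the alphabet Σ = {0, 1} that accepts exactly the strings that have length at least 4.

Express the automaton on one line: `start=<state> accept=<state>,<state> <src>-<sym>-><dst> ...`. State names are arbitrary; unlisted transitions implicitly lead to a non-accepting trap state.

start=A accept=E,F A-0->B A-1->B B-0->C B-1->C C-0->D C-1->D D-0->E D-1->E E-0->F E-1->F F-0->F F-1->F

Count input length up to 5: every symbol moves from A toward F, which means 'more than 4' and absorbs. Accept from {E, F}.
With 6 states:
       0  1 
>  A   B  B 
   B   C  C 
   C   D  D 
   D   E  E 
 * E   F  F 
 * F   F  F 
(> = start, * = accepting)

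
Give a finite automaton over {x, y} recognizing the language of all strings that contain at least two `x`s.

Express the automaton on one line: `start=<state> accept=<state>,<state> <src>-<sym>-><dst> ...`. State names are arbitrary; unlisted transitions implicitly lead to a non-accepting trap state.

Only the number of `x`s matters, and only up to 3. Make a chain S0 → S1 → S2 → S3 advanced by each `x` (with S3 absorbing); every other symbol self-loops. The accepting set is {S2, S3}.
A 4-state machine:
        x   y  
>  S0   S1  S0 
   S1   S2  S1 
 * S2   S3  S2 
 * S3   S3  S3 
(> = start, * = accepting)

start=S0 accept=S2,S3 S0-x->S1 S0-y->S0 S1-x->S2 S1-y->S1 S2-x->S3 S2-y->S2 S3-x->S3 S3-y->S3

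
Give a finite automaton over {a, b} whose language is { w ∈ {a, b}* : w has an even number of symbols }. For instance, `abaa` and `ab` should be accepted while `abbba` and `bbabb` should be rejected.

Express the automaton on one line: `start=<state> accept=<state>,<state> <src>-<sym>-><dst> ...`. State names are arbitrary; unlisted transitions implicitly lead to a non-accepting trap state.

Count input length modulo 2: every symbol advances one step around the cycle s0 → s1 → s0. Accept at s0.
2 states suffice.
        a   b  
>* s0   s1  s1 
   s1   s0  s0 
(> = start, * = accepting)

start=s0 accept=s0 s0-a->s1 s0-b->s1 s1-a->s0 s1-b->s0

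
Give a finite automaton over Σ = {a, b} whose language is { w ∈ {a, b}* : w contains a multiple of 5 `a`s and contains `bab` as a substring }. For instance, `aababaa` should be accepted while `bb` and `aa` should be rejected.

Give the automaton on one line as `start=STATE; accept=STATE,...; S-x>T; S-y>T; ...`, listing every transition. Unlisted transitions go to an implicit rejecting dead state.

start=s0; accept=s19; s0-a>s1; s0-b>s2; s1-a>s3; s1-b>s4; s2-a>s5; s2-b>s2; s3-a>s6; s3-b>s7; s4-a>s8; s4-b>s4; s5-a>s3; s5-b>s9; s6-a>s10; s6-b>s11; s7-a>s12; s7-b>s7; s8-a>s6; s8-b>s13; s9-a>s13; s9-b>s9; s10-a>s0; s10-b>s14; s11-a>s15; s11-b>s11; s12-a>s10; s12-b>s16; s13-a>s16; s13-b>s13; s14-a>s17; s14-b>s14; s15-a>s0; s15-b>s18; s16-a>s18; s16-b>s16; s17-a>s1; s17-b>s19; s18-a>s19; s18-b>s18; s19-a>s9; s19-b>s19

Run two small machines in parallel and take their product. The first has 5 states tracking the count of `a`s modulo 5; the second has 4 states tracking whether and how much of `bab` has been seen. A product state is a pair (one from each), accepting exactly when both do.
With 20 states:
          a    b  
>  s0     s1   s2 
   s1     s3   s4 
   s2     s5   s2 
   s3     s6   s7 
   s4     s8   s4 
   s5     s3   s9 
   s6    s10  s11 
   s7    s12   s7 
   s8     s6  s13 
   s9    s13   s9 
   s10    s0  s14 
   s11   s15  s11 
   s12   s10  s16 
   s13   s16  s13 
   s14   s17  s14 
   s15    s0  s18 
   s16   s18  s16 
   s17    s1  s19 
   s18   s19  s18 
 * s19    s9  s19 
(> = start, * = accepting)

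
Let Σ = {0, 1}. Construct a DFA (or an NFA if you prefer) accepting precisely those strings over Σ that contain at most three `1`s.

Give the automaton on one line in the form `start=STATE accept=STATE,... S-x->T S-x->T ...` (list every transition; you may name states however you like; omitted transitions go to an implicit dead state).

start=q0 accept=q0,q1,q2,q3 q0-0->q0 q0-1->q1 q1-0->q1 q1-1->q2 q2-0->q2 q2-1->q3 q3-0->q3 q3-1->q4 q4-0->q4 q4-1->q4

Only the number of `1`s matters, and only up to 4. Make a chain q0 → q1 → q2 → q3 → q4 advanced by each `1` (with q4 absorbing); every other symbol self-loops. The accepting set is {q0, q1, q2, q3}.
A 5-state machine:
        0   1  
>* q0   q0  q1 
 * q1   q1  q2 
 * q2   q2  q3 
 * q3   q3  q4 
   q4   q4  q4 
(> = start, * = accepting)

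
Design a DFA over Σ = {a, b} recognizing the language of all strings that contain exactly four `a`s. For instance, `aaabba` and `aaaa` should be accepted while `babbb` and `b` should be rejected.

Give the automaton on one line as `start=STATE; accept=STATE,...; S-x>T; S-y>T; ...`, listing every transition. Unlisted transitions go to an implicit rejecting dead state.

Count `a`s, saturating at 5: states S0 through S4 mean 0 through 4 `a`s seen; S5 means more than 4. Each `a` increments (capped at S5); other symbols loop. Accept from {S4}.
6 states suffice.
        a   b  
>  S0   S1  S0 
   S1   S2  S1 
   S2   S3  S2 
   S3   S4  S3 
 * S4   S5  S4 
   S5   S5  S5 
(> = start, * = accepting)

start=S0; accept=S4; S0-a>S1; S0-b>S0; S1-a>S2; S1-b>S1; S2-a>S3; S2-b>S2; S3-a>S4; S3-b>S3; S4-a>S5; S4-b>S4; S5-a>S5; S5-b>S5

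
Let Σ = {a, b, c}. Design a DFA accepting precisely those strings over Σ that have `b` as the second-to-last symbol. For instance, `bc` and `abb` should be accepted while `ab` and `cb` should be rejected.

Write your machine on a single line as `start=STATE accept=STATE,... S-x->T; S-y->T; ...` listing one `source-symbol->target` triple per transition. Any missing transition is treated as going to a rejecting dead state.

Because acceptance depends on a position counted from the end, the machine has to buffer the most recent 2 symbols. Make each state the string of the last up-to-2 symbols read; on input `x` shift the window left and append `x`. Accept when the buffered window has length 2 and begins with `b`.
A 13-state machine:
          a    b    c  
>  q0     q1   q2   q3 
   q1     q4   q5   q6 
   q2     q7   q8   q9 
   q3    q10  q11  q12 
   q4     q4   q5   q6 
   q5     q7   q8   q9 
   q6    q10  q11  q12 
 * q7     q4   q5   q6 
 * q8     q7   q8   q9 
 * q9    q10  q11  q12 
   q10    q4   q5   q6 
   q11    q7   q8   q9 
   q12   q10  q11  q12 
(> = start, * = accepting)

start=q0; accept=q7,q8,q9; q0-a->q1; q0-b->q2; q0-c->q3; q1-a->q4; q1-b->q5; q1-c->q6; q2-a->q7; q2-b->q8; q2-c->q9; q3-a->q10; q3-b->q11; q3-c->q12; q4-a->q4; q4-b->q5; q4-c->q6; q5-a->q7; q5-b->q8; q5-c->q9; q6-a->q10; q6-b->q11; q6-c->q12; q7-a->q4; q7-b->q5; q7-c->q6; q8-a->q7; q8-b->q8; q8-c->q9; q9-a->q10; q9-b->q11; q9-c->q12; q10-a->q4; q10-b->q5; q10-c->q6; q11-a->q7; q11-b->q8; q11-c->q9; q12-a->q10; q12-b->q11; q12-c->q12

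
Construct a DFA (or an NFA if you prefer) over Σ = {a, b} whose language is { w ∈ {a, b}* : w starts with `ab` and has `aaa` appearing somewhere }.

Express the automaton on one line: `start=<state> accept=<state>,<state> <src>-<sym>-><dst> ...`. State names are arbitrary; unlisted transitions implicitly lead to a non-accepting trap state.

Build one automaton per condition and run them in lockstep. One (4 states) tracks whether the input so far still matches the prefix `ab`; the other (4 states) tracks whether and how much of `aaa` has been seen. Each combined state is a pair, one component from each; accept when both components accept.
10 states suffice.
        a   b  
>  q0   q1  q2 
   q1   q3  q4 
   q2   q5  q2 
   q3   q6  q2 
   q4   q7  q4 
   q5   q3  q2 
   q6   q6  q6 
   q7   q8  q4 
   q8   q9  q4 
 * q9   q9  q9 
(> = start, * = accepting)

start=q0 accept=q9 q0-a->q1 q0-b->q2 q1-a->q3 q1-b->q4 q2-a->q5 q2-b->q2 q3-a->q6 q3-b->q2 q4-a->q7 q4-b->q4 q5-a->q3 q5-b->q2 q6-a->q6 q6-b->q6 q7-a->q8 q7-b->q4 q8-a->q9 q8-b->q4 q9-a->q9 q9-b->q9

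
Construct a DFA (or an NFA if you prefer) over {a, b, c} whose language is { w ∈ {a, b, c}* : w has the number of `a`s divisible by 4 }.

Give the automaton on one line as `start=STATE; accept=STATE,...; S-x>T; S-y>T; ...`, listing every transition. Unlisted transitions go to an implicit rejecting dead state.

start=s0; accept=s0; s0-a>s1; s0-b>s0; s0-c>s0; s1-a>s2; s1-b>s1; s1-c>s1; s2-a>s3; s2-b>s2; s2-c>s2; s3-a>s0; s3-b>s3; s3-c>s3

Keep the running count of `a`s modulo 4: each `a` advances along the cycle s0 → s1 → s2 → s3 → s0 while other symbols loop. Accept at s0.
With 4 states:
        a   b   c  
>* s0   s1  s0  s0 
   s1   s2  s1  s1 
   s2   s3  s2  s2 
   s3   s0  s3  s3 
(> = start, * = accepting)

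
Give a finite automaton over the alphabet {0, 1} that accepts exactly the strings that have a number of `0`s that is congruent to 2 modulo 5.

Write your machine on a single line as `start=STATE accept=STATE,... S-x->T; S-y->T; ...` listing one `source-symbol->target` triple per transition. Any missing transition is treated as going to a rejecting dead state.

start=A; accept=C; A-0->B; A-1->A; B-0->C; B-1->B; C-0->D; C-1->C; D-0->E; D-1->D; E-0->A; E-1->E

Keep the running count of `0`s modulo 5: each `0` advances along the cycle A → B → C → D → E → A while other symbols loop. Accept at C.
A 5-state machine:
       0  1 
>  A   B  A 
   B   C  B 
 * C   D  C 
   D   E  D 
   E   A  E 
(> = start, * = accepting)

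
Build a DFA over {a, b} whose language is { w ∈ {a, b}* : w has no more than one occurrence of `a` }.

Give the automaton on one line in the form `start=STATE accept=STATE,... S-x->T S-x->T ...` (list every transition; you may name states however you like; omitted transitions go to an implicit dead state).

Count `a`s, saturating at 2: state q0 means no `a` yet, q1 means one `a` seen, q2 means more than one. Each `a` increments (capped at q2); other symbols loop. Accept from {q0, q1}.
3 states suffice.
        a   b  
>* q0   q1  q0 
 * q1   q2  q1 
   q2   q2  q2 
(> = start, * = accepting)

start=q0 accept=q0,q1 q0-a->q1 q0-b->q0 q1-a->q2 q1-b->q1 q2-a->q2 q2-b->q2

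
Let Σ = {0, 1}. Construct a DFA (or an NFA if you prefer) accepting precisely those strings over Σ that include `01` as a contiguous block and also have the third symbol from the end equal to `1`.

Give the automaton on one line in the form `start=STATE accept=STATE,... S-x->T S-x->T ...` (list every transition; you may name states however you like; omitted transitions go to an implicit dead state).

Handle the two conditions separately and then intersect. One (3 states) tracks whether and how much of `01` has been seen; the other (15 states) tracks the last 3 symbols read. Each combined state is a pair, one component from each; accept when both components accept.
A 19-state machine:
          0    1  
>  S0     S1   S2 
   S1     S3   S4 
   S2     S5   S6 
   S3     S7   S8 
   S4     S9  S10 
   S5    S11  S12 
   S6    S13  S14 
   S7     S7   S8 
   S8     S9  S10 
   S9    S15  S12 
   S10   S16  S17 
   S11    S7   S8 
 * S12    S9  S10 
   S13   S11  S12 
   S14   S13  S14 
 * S15   S18   S8 
 * S16   S15  S12 
 * S17   S16  S17 
   S18   S18   S8 
(> = start, * = accepting)

start=S0 accept=S12,S15,S16,S17 S0-0->S1 S0-1->S2 S1-0->S3 S1-1->S4 S2-0->S5 S2-1->S6 S3-0->S7 S3-1->S8 S4-0->S9 S4-1->S10 S5-0->S11 S5-1->S12 S6-0->S13 S6-1->S14 S7-0->S7 S7-1->S8 S8-0->S9 S8-1->S10 S9-0->S15 S9-1->S12 S10-0->S16 S10-1->S17 S11-0->S7 S11-1->S8 S12-0->S9 S12-1->S10 S13-0->S11 S13-1->S12 S14-0->S13 S14-1->S14 S15-0->S18 S15-1->S8 S16-0->S15 S16-1->S12 S17-0->S16 S17-1->S17 S18-0->S18 S18-1->S8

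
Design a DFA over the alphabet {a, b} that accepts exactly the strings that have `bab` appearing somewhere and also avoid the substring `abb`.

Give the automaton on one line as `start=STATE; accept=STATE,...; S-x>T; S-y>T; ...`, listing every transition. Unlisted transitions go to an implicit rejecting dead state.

Run two small machines in parallel and take their product. The first has 4 states tracking whether and how much of `bab` has been seen; the second has 4 states tracking partial matches of the forbidden pattern `abb`. A product state is a pair (one from each), accepting exactly when both do. After merging equivalent states the machine shrinks.
8 states suffice.
        a   b  
>  q0   q1  q2 
   q1   q1  q3 
   q2   q4  q2 
   q3   q4  q5 
   q4   q1  q6 
   q5   q5  q5 
 * q6   q7  q5 
 * q7   q7  q6 
(> = start, * = accepting)

start=q0; accept=q6,q7; q0-a>q1; q0-b>q2; q1-a>q1; q1-b>q3; q2-a>q4; q2-b>q2; q3-a>q4; q3-b>q5; q4-a>q1; q4-b>q6; q5-a>q5; q5-b>q5; q6-a>q7; q6-b>q5; q7-a>q7; q7-b>q6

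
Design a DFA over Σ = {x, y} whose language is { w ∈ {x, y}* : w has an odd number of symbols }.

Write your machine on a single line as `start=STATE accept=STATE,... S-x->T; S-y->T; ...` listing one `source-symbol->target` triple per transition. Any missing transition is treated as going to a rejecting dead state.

start=q0; accept=q1; q0-x->q1; q0-y->q1; q1-x->q0; q1-y->q0

Only the length mod 2 matters, so use a 2-cycle: from any state, every input symbol moves to the next state, wrapping q1 back to q0. Mark q1 accepting.
2 states suffice.
        x   y  
>  q0   q1  q1 
 * q1   q0  q0 
(> = start, * = accepting)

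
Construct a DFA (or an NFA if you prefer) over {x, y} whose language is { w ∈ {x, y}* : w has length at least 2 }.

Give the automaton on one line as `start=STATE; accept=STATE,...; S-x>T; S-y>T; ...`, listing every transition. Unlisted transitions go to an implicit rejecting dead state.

We only need to distinguish lengths 0, 1, …, 2, and '>2'. Chain A → B → C → D on every symbol, with D looping. Accepting states: {C, D}.
A 4-state machine:
       x  y 
>  A   B  B 
   B   C  C 
 * C   D  D 
 * D   D  D 
(> = start, * = accepting)

start=A; accept=C,D; A-x>B; A-y>B; B-x>C; B-y>C; C-x>D; C-y>D; D-x>D; D-y>D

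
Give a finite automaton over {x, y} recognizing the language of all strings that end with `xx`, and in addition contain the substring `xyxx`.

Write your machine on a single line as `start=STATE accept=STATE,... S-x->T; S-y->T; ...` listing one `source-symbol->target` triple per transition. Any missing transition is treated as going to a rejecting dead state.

Build one automaton per condition and run them in lockstep. The first has 3 states tracking how much of the suffix `xx` has currently been matched; the second has 5 states tracking whether and how much of `xyxx` has been seen. A product state is a pair (one from each), accepting exactly when both do.
With 8 states:
        x   y  
>  S0   S1  S0 
   S1   S2  S3 
   S2   S2  S3 
   S3   S4  S0 
   S4   S5  S3 
 * S5   S5  S6 
   S6   S7  S6 
   S7   S5  S6 
(> = start, * = accepting)

start=S0; accept=S5; S0-x->S1; S0-y->S0; S1-x->S2; S1-y->S3; S2-x->S2; S2-y->S3; S3-x->S4; S3-y->S0; S4-x->S5; S4-y->S3; S5-x->S5; S5-y->S6; S6-x->S7; S6-y->S6; S7-x->S5; S7-y->S6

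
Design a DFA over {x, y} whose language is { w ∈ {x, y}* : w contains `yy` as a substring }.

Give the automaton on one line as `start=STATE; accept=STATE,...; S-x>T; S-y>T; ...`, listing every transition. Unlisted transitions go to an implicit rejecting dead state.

start=A; accept=C; A-x>A; A-y>B; B-x>A; B-y>C; C-x>C; C-y>C

Track how much of `yy` has been matched so far: state A is no progress, C is the absorbing accept state reached once `yy` has occurred. Intermediate states record partial matches; on a mismatch, fall back to the longest reusable overlap.
With 3 states:
       x  y 
>  A   A  B 
   B   A  C 
 * C   C  C 
(> = start, * = accepting)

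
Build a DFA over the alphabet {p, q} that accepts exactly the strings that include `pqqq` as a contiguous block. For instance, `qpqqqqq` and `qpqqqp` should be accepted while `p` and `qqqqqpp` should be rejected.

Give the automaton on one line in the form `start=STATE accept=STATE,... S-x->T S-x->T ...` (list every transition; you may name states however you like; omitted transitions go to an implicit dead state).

start=s0 accept=s4 s0-p->s1 s0-q->s0 s1-p->s1 s1-q->s2 s2-p->s1 s2-q->s3 s3-p->s1 s3-q->s4 s4-p->s4 s4-q->s4

Track how much of `pqqq` has been matched so far: state s0 is no progress, s4 is the absorbing accept state reached once `pqqq` has occurred. Intermediate states record partial matches; on a mismatch, fall back to the longest reusable overlap.
        p   q  
>  s0   s1  s0 
   s1   s1  s2 
   s2   s1  s3 
   s3   s1  s4 
 * s4   s4  s4 
(> = start, * = accepting)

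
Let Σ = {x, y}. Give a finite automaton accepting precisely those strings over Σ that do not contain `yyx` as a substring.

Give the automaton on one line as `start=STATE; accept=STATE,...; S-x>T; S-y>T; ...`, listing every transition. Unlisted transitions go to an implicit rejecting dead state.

This is the complement of 'contains `yyx`'. Use the same substring-matching states — s0 through s3 holding how much of `yyx` has just been matched — but flip the accepting set: everything except the trap s3 accepts.
4 states suffice.
        x   y  
>* s0   s0  s1 
 * s1   s0  s2 
 * s2   s3  s2 
   s3   s3  s3 
(> = start, * = accepting)

start=s0; accept=s0,s1,s2; s0-x>s0; s0-y>s1; s1-x>s0; s1-y>s2; s2-x>s3; s2-y>s2; s3-x>s3; s3-y>s3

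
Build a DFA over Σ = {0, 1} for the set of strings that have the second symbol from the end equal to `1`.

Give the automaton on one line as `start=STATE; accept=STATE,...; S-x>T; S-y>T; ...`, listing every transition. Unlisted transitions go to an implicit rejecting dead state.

Because acceptance depends on a position counted from the end, the machine has to buffer the most recent 2 symbols. Make each state the string of the last up-to-2 symbols read; on input `x` shift the window left and append `x`. Accept when the buffered window has length 2 and begins with `1`.
7 states suffice.
       0  1 
>  A   B  C 
   B   D  E 
   C   F  G 
   D   D  E 
   E   F  G 
 * F   D  E 
 * G   F  G 
(> = start, * = accepting)

start=A; accept=F,G; A-0>B; A-1>C; B-0>D; B-1>E; C-0>F; C-1>G; D-0>D; D-1>E; E-0>F; E-1>G; F-0>D; F-1>E; G-0>F; G-1>G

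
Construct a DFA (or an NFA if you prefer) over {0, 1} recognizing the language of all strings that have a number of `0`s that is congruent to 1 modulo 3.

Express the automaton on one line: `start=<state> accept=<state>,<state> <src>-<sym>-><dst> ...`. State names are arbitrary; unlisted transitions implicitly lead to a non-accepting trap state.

The only thing that matters is how many `0`s have appeared, reduced mod 3. Use one state per residue: q0 for 0, …, q2 for 2. Reading `0` moves to the next residue; anything else stays put. q1 is accepting.
        0   1  
>  q0   q1  q0 
 * q1   q2  q1 
   q2   q0  q2 
(> = start, * = accepting)

start=q0 accept=q1 q0-0->q1 q0-1->q0 q1-0->q2 q1-1->q1 q2-0->q0 q2-1->q2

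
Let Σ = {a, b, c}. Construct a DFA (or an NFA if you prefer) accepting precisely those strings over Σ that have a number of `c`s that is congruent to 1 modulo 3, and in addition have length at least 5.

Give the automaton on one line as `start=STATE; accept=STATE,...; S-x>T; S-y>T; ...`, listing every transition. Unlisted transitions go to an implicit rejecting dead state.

start=s0; accept=s11; s0-a>s1; s0-b>s1; s0-c>s2; s1-a>s3; s1-b>s3; s1-c>s4; s2-a>s4; s2-b>s4; s2-c>s5; s3-a>s6; s3-b>s6; s3-c>s7; s4-a>s7; s4-b>s7; s4-c>s8; s5-a>s8; s5-b>s8; s5-c>s6; s6-a>s9; s6-b>s9; s6-c>s10; s7-a>s10; s7-b>s10; s7-c>s8; s8-a>s8; s8-b>s8; s8-c>s9; s9-a>s9; s9-b>s9; s9-c>s11; s10-a>s11; s10-b>s11; s10-c>s8; s11-a>s11; s11-b>s11; s11-c>s8

Handle the two conditions separately and then intersect. One (3 states) tracks the count of `c`s modulo 3; the other (7 states) tracks the input length, saturating at 6. Each combined state is a pair, one component from each; accept when both components accept. After merging equivalent states the machine shrinks.
12 states suffice.
          a    b    c  
>  s0     s1   s1   s2 
   s1     s3   s3   s4 
   s2     s4   s4   s5 
   s3     s6   s6   s7 
   s4     s7   s7   s8 
   s5     s8   s8   s6 
   s6     s9   s9  s10 
   s7    s10  s10   s8 
   s8     s8   s8   s9 
   s9     s9   s9  s11 
   s10   s11  s11   s8 
 * s11   s11  s11   s8 
(> = start, * = accepting)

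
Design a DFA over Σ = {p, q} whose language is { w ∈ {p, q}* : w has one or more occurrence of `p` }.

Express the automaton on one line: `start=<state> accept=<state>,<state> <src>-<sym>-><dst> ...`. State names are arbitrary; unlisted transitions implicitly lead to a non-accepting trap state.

Only the number of `p`s matters, and only up to 2. Make a chain S0 → S1 → S2 advanced by each `p` (with S2 absorbing); every other symbol self-loops. The accepting set is {S1, S2}.
        p   q  
>  S0   S1  S0 
 * S1   S2  S1 
 * S2   S2  S2 
(> = start, * = accepting)

start=S0 accept=S1,S2 S0-p->S1 S0-q->S0 S1-p->S2 S1-q->S1 S2-p->S2 S2-q->S2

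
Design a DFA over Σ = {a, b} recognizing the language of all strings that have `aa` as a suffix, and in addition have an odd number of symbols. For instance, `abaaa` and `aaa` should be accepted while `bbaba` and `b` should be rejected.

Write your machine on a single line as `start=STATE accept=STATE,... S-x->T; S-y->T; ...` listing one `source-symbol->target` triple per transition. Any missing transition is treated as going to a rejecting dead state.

start=q0; accept=q3; q0-a->q1; q0-b->q1; q1-a->q2; q1-b->q0; q2-a->q3; q2-b->q1; q3-a->q2; q3-b->q0

Build one automaton per condition and run them in lockstep. The first has 3 states tracking how much of the suffix `aa` has currently been matched; the second has 2 states tracking the input length modulo 2. A product state is a pair (one from each), accepting exactly when both do. Equivalent product states are then merged.
With 4 states:
        a   b  
>  q0   q1  q1 
   q1   q2  q0 
   q2   q3  q1 
 * q3   q2  q0 
(> = start, * = accepting)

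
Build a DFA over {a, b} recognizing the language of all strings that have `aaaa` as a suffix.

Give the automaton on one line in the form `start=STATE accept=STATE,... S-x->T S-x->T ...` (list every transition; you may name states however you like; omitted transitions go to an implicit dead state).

Remember how much of `aaaa` the current input suffix matches. State q0 means no match yet; q1 means the last symbol is `a`; q2 means the last 2 symbols are `aa`; q3 means the last 3 symbols are `aaa`; q4 means the last 4 symbols are `aaaa`. Only q4 accepts. On a mismatch, fall back to the longest proper suffix that is still a prefix of `aaaa`.
A 5-state machine:
        a   b  
>  q0   q1  q0 
   q1   q2  q0 
   q2   q3  q0 
   q3   q4  q0 
 * q4   q4  q0 
(> = start, * = accepting)

start=q0 accept=q4 q0-a->q1 q0-b->q0 q1-a->q2 q1-b->q0 q2-a->q3 q2-b->q0 q3-a->q4 q3-b->q0 q4-a->q4 q4-b->q0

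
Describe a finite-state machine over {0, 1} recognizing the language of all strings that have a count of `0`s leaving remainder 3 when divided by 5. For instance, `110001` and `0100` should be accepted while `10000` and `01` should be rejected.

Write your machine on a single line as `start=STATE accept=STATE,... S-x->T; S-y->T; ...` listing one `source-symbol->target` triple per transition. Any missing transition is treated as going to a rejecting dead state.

Keep the running count of `0`s modulo 5: each `0` advances along the cycle S0 → S1 → S2 → S3 → S4 → S0 while other symbols loop. Accept at S3.
        0   1  
>  S0   S1  S0 
   S1   S2  S1 
   S2   S3  S2 
 * S3   S4  S3 
   S4   S0  S4 
(> = start, * = accepting)

start=S0; accept=S3; S0-0->S1; S0-1->S0; S1-0->S2; S1-1->S1; S2-0->S3; S2-1->S2; S3-0->S4; S3-1->S3; S4-0->S0; S4-1->S4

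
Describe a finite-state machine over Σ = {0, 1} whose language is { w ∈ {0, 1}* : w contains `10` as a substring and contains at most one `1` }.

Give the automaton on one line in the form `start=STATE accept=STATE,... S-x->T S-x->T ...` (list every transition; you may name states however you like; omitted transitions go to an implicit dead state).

start=s0 accept=s2 s0-0->s0 s0-1->s1 s1-0->s2 s1-1->s3 s2-0->s2 s2-1->s3 s3-0->s3 s3-1->s3

Run two small machines in parallel and take their product. The first has 3 states tracking whether and how much of `10` has been seen; the second has 3 states tracking the count of `1`s, saturating at 2. A product state is a pair (one from each), accepting exactly when both do. Minimizing collapses redundant product states.
With 4 states:
        0   1  
>  s0   s0  s1 
   s1   s2  s3 
 * s2   s2  s3 
   s3   s3  s3 
(> = start, * = accepting)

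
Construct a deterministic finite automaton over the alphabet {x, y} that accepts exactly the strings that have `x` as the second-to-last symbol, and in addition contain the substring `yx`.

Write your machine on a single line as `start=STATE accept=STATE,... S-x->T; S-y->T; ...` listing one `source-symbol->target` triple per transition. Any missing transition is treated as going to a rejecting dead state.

Run two small machines in parallel and take their product. The first has 7 states tracking the last 2 symbols read; the second has 3 states tracking whether and how much of `yx` has been seen. A product state is a pair (one from each), accepting exactly when both do.
       x  y 
>  A   B  C 
   B   D  E 
   C   F  G 
   D   D  E 
   E   F  G 
   F   H  I 
   G   F  G 
 * H   H  I 
 * I   F  J 
   J   F  J 
(> = start, * = accepting)

start=A; accept=H,I; A-x->B; A-y->C; B-x->D; B-y->E; C-x->F; C-y->G; D-x->D; D-y->E; E-x->F; E-y->G; F-x->H; F-y->I; G-x->F; G-y->G; H-x->H; H-y->I; I-x->F; I-y->J; J-x->F; J-y->J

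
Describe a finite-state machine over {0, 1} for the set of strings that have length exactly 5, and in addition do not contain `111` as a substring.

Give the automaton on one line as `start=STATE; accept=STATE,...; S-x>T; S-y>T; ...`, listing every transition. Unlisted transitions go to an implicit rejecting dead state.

Build one automaton per condition and run them in lockstep. One (7 states) tracks the input length, saturating at 6; the other (4 states) tracks partial matches of the forbidden pattern `111`. Each combined state is a pair, one component from each; accept when both components accept. After merging equivalent states the machine shrinks.
13 states suffice.
          0    1  
>  q0     q1   q2 
   q1     q3   q4 
   q2     q3   q5 
   q3     q6   q7 
   q4     q6   q8 
   q5     q6   q9 
   q6    q10  q10 
   q7    q10  q11 
   q8    q10   q9 
   q9     q9   q9 
   q10   q12  q12 
   q11   q12   q9 
 * q12    q9   q9 
(> = start, * = accepting)

start=q0; accept=q12; q0-0>q1; q0-1>q2; q1-0>q3; q1-1>q4; q2-0>q3; q2-1>q5; q3-0>q6; q3-1>q7; q4-0>q6; q4-1>q8; q5-0>q6; q5-1>q9; q6-0>q10; q6-1>q10; q7-0>q10; q7-1>q11; q8-0>q10; q8-1>q9; q9-0>q9; q9-1>q9; q10-0>q12; q10-1>q12; q11-0>q12; q11-1>q9; q12-0>q9; q12-1>q9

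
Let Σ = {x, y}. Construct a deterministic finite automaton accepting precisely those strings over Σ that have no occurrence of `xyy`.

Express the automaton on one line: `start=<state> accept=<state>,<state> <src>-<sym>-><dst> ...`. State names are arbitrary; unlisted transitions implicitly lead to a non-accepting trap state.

start=S0 accept=S0,S1,S2 S0-x->S1 S0-y->S0 S1-x->S1 S1-y->S2 S2-x->S1 S2-y->S3 S3-x->S3 S3-y->S3

This is the complement of 'contains `xyy`'. Use the same substring-matching states — S0 through S3 holding how much of `xyy` has just been matched — but flip the accepting set: everything except the trap S3 accepts.
4 states suffice.
        x   y  
>* S0   S1  S0 
 * S1   S1  S2 
 * S2   S1  S3 
   S3   S3  S3 
(> = start, * = accepting)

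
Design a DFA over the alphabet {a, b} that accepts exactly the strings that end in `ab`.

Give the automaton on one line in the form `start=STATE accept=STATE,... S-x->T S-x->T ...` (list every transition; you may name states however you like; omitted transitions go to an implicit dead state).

Remember how much of `ab` the current input suffix matches. State q0 means no match yet; q1 means the last symbol is `a`; q2 means the last 2 symbols are `ab`. Only q2 accepts. On a mismatch, fall back to the longest proper suffix that is still a prefix of `ab`.
A 3-state machine:
        a   b  
>  q0   q1  q0 
   q1   q1  q2 
 * q2   q1  q0 
(> = start, * = accepting)

start=q0 accept=q2 q0-a->q1 q0-b->q0 q1-a->q1 q1-b->q2 q2-a->q1 q2-b->q0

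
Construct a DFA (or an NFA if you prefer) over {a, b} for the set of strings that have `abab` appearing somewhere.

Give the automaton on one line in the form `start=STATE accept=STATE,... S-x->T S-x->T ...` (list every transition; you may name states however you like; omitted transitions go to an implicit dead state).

start=s0 accept=s4 s0-a->s1 s0-b->s0 s1-a->s1 s1-b->s2 s2-a->s3 s2-b->s0 s3-a->s1 s3-b->s4 s4-a->s4 s4-b->s4

Track how much of `abab` has been matched so far: state s0 is no progress, s4 is the absorbing accept state reached once `abab` has occurred. Intermediate states record partial matches; on a mismatch, fall back to the longest reusable overlap.
        a   b  
>  s0   s1  s0 
   s1   s1  s2 
   s2   s3  s0 
   s3   s1  s4 
 * s4   s4  s4 
(> = start, * = accepting)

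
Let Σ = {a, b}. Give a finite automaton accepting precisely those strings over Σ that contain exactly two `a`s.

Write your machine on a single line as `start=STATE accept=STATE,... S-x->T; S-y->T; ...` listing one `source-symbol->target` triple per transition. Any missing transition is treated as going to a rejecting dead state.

Count `a`s, saturating at 3: states q0 through q2 mean 0 through 2 `a`s seen; q3 means more than 2. Each `a` increments (capped at q3); other symbols loop. Accept from {q2}.
A 4-state machine:
        a   b  
>  q0   q1  q0 
   q1   q2  q1 
 * q2   q3  q2 
   q3   q3  q3 
(> = start, * = accepting)

start=q0; accept=q2; q0-a->q1; q0-b->q0; q1-a->q2; q1-b->q1; q2-a->q3; q2-b->q2; q3-a->q3; q3-b->q3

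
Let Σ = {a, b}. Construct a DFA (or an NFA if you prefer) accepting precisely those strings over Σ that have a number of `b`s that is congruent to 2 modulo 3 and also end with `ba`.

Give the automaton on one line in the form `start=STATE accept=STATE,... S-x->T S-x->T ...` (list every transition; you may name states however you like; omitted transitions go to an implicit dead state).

Handle the two conditions separately and then intersect. One (3 states) tracks the count of `b`s modulo 3; the other (3 states) tracks how much of the suffix `ba` has currently been matched. Each combined state is a pair, one component from each; accept when both components accept. After merging equivalent states the machine shrinks.
With 5 states:
        a   b  
>  q0   q0  q1 
   q1   q1  q2 
   q2   q3  q0 
 * q3   q4  q0 
   q4   q4  q0 
(> = start, * = accepting)

start=q0 accept=q3 q0-a->q0 q0-b->q1 q1-a->q1 q1-b->q2 q2-a->q3 q2-b->q0 q3-a->q4 q3-b->q0 q4-a->q4 q4-b->q0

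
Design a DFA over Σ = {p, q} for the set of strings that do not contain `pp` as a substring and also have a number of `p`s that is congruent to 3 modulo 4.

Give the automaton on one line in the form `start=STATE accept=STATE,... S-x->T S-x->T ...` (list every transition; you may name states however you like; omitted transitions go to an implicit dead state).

start=s0 accept=s9,s10 s0-p->s1 s0-q->s0 s1-p->s2 s1-q->s3 s2-p->s4 s2-q->s2 s3-p->s5 s3-q->s3 s4-p->s6 s4-q->s4 s5-p->s4 s5-q->s7 s6-p->s8 s6-q->s6 s7-p->s9 s7-q->s7 s8-p->s2 s8-q->s8 s9-p->s6 s9-q->s10 s10-p->s11 s10-q->s10 s11-p->s8 s11-q->s0

Handle the two conditions separately and then intersect. The first has 3 states tracking partial matches of the forbidden pattern `pp`; the second has 4 states tracking the count of `p`s modulo 4. A product state is a pair (one from each), accepting exactly when both do.
A 12-state machine:
          p    q  
>  s0     s1   s0 
   s1     s2   s3 
   s2     s4   s2 
   s3     s5   s3 
   s4     s6   s4 
   s5     s4   s7 
   s6     s8   s6 
   s7     s9   s7 
   s8     s2   s8 
 * s9     s6  s10 
 * s10   s11  s10 
   s11    s8   s0 
(> = start, * = accepting)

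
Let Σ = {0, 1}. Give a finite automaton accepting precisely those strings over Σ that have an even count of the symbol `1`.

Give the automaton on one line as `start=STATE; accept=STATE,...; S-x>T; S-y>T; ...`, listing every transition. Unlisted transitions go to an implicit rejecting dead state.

start=S0; accept=S0; S0-0>S0; S0-1>S1; S1-0>S1; S1-1>S0

The only thing that matters is how many `1`s have appeared, reduced mod 2. Use one state per residue: S0 for 0, …, S1 for 1. Reading `1` moves to the next residue; anything else stays put. S0 is accepting.
A 2-state machine:
        0   1  
>* S0   S0  S1 
   S1   S1  S0 
(> = start, * = accepting)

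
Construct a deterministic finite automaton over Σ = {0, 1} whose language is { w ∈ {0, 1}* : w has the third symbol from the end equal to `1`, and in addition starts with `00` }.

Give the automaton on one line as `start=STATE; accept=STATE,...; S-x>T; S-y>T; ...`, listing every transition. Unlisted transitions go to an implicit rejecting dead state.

Handle the two conditions separately and then intersect. The first has 15 states tracking the last 3 symbols read; the second has 4 states tracking whether the input so far still matches the prefix `00`. A product state is a pair (one from each), accepting exactly when both do. Minimizing collapses redundant product states.
With 11 states:
          0    1  
>  q0     q1   q2 
   q1     q3   q2 
   q2     q2   q2 
   q3     q3   q4 
   q4     q5   q6 
   q5     q7   q8 
   q6     q9  q10 
 * q7     q3   q4 
 * q8     q5   q6 
 * q9     q7   q8 
 * q10    q9  q10 
(> = start, * = accepting)

start=q0; accept=q7,q8,q9,q10; q0-0>q1; q0-1>q2; q1-0>q3; q1-1>q2; q2-0>q2; q2-1>q2; q3-0>q3; q3-1>q4; q4-0>q5; q4-1>q6; q5-0>q7; q5-1>q8; q6-0>q9; q6-1>q10; q7-0>q3; q7-1>q4; q8-0>q5; q8-1>q6; q9-0>q7; q9-1>q8; q10-0>q9; q10-1>q10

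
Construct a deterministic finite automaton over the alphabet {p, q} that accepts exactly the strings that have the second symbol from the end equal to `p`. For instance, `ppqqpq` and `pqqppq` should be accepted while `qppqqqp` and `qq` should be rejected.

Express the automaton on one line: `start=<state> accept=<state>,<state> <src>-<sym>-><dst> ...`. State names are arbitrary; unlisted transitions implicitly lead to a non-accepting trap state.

A DFA must remember the last 2 symbols (since which symbol is second-to-last isn't known until the input ends). Use one state per possible window of the last ≤2 symbols; accept from those whose window starts with `p`.
A 7-state machine:
        p   q  
>  s0   s1  s2 
   s1   s3  s4 
   s2   s5  s6 
 * s3   s3  s4 
 * s4   s5  s6 
   s5   s3  s4 
   s6   s5  s6 
(> = start, * = accepting)

start=s0 accept=s3,s4 s0-p->s1 s0-q->s2 s1-p->s3 s1-q->s4 s2-p->s5 s2-q->s6 s3-p->s3 s3-q->s4 s4-p->s5 s4-q->s6 s5-p->s3 s5-q->s4 s6-p->s5 s6-q->s6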